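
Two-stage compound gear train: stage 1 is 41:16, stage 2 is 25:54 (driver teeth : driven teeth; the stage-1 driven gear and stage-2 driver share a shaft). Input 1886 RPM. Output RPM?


Stage 1: RPM_B = RPM_A × t_A/t_B = 1886 × 41/16 = 77326/16 ≈ 4832.88
B and C share a shaft → RPM_C = RPM_B
Stage 2: RPM_D = RPM_C × t_C/t_D = RPM_A × (t_A×t_C)/(t_B×t_D)
Overall ratio = (41×25)/(16×54) = 1025/864
RPM_D = 1886 × 1025/864 = 1933150/864
≈ 2237.44 RPM

2237.44 RPM


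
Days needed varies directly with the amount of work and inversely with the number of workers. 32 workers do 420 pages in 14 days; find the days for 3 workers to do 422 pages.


Days ∝ work / workers, so d₂ = d₁ × (m₁/m₂) × (w₂/w₁)
Workers factor (inverse): 32/3 ≈ 10.6667
Work factor (direct): 422/420 ≈ 1.0048
d₂ = 14 × 32/3 × 422/420 = (14 × 32 × 422) / (3 × 420) = 189056/1260
≈ 150.04 days

150.04 days


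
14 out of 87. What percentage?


Percentage = (part / whole) × 100
= (14 / 87) × 100
≈ 16.09%

16.09%


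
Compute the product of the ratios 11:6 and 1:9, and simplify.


Compound ratio = (11×1) : (6×9)
= 11:54
GCD = 1
= 11:54

11:54


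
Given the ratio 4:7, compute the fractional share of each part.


Total parts = 4 + 7 = 11
First part: 4/11 = 4/11
Second part: 7/11 = 7/11
= 4/11 and 7/11

4/11 and 7/11


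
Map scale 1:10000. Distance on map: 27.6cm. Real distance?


Real distance = map distance × scale
= 27.6cm × 10000
= 276000 cm = 2760.0 m
= 2.760 km

2.760 km


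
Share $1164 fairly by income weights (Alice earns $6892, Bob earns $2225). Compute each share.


Total income = 6892 + 2225 = $9117
Alice: $1164 × 6892/9117 = $879.93
Bob: $1164 × 2225/9117 = $284.07
= Alice: $879.93, Bob: $284.07

Alice: $879.93, Bob: $284.07


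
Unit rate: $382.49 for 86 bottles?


Unit rate = total / quantity
= 382.49 / 86
= $4.45 per unit

$4.45 per unit


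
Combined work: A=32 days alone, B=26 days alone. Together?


Rate of A = 1/32 per day
Rate of B = 1/26 per day
Combined rate = 1/32 + 1/26 = 58/832 ≈ 0.0697 per day
Days = 1 / combined rate = 832/58
≈ 14.34 days

14.34 days


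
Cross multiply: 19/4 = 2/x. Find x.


Cross multiply: 19 × x = 4 × 2
19x = 8
x = 8 / 19
= 0.42

0.42


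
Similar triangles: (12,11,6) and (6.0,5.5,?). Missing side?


Scale factor = 6.0/12 = 0.5
Missing side = 6 × 0.5
= 3.0

3.0


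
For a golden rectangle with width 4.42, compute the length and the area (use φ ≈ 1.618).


φ = (1 + √5) / 2 ≈ 1.618
Length = width × φ = 4.42 × 1.618 = 7.15156
≈ 7.15
Area = width × length = 4.42 × 7.15156 = 31.6098952 ≈ 31.61
= Length: 7.15, Area: 31.61

Length: 7.15, Area: 31.61


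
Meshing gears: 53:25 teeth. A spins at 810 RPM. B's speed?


Gear ratio = 53:25 = 53:25
RPM_B = RPM_A × (teeth_A / teeth_B)
= 810 × (53/25)
= 1717.2 RPM

1717.2 RPM


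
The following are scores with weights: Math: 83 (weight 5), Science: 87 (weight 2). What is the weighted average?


Numerator = 83×5 + 87×2
= 415 + 174
= 589
Total weight = 7
Weighted avg = 589/7
= 84.14

84.14


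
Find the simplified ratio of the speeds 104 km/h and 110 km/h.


Ratio = 104:110
GCD = 2
Simplified = 52:55
Time ratio (same distance) = 55:52
Speed ratio = 52:55

52:55


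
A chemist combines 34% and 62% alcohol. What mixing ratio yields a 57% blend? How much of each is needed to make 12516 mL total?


Let x parts of 34% mix with y parts of 62%.
34x + 62y = 57(x + y)
34x + 62y = 57x + 57y
x(34 - 57) = y(57 - 62)
x/y = (62 - 57)/(57 - 34) = 5/23
Simplify: 5:23
Total parts = 28; one part = 12516/28 = 447.00 mL
34% solution: 5×447.00 = 2235.00 mL
62% solution: 23×447.00 = 10281.00 mL
= ratio 5:23; 2235.00 mL and 10281.00 mL

ratio 5:23; 2235.00 mL and 10281.00 mL


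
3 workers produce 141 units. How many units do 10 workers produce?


Direct proportion: y/x = constant
k = 141/3 = 47.0000
y₂ = k × 10 = 141 × 10 / 3 = 1410/3
= 470.00

470.00


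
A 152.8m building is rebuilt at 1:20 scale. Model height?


Model size = real / scale
= 152.8 / 20
= 7.6400 m

7.6400 m


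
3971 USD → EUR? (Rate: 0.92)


Amount × rate = 3971 × 0.92
= 3653.32 EUR

3653.32 EUR


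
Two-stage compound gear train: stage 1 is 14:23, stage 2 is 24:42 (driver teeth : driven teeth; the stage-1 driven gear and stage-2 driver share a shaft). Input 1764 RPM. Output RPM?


Stage 1: RPM_B = RPM_A × t_A/t_B = 1764 × 14/23 = 24696/23 ≈ 1073.74
B and C share a shaft → RPM_C = RPM_B
Stage 2: RPM_D = RPM_C × t_C/t_D = RPM_A × (t_A×t_C)/(t_B×t_D)
Overall ratio = (14×24)/(23×42) = 336/966
RPM_D = 1764 × 336/966 = 592704/966
≈ 613.57 RPM

613.57 RPM


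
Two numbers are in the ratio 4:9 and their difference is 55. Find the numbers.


Let A = 4k, B = 9k.
9k - 4k = 55
5k = 55 → k = 55/5 = 11
A = 4×11 = 44, B = 9×11 = 99
= A = 44, B = 99

A = 44, B = 99


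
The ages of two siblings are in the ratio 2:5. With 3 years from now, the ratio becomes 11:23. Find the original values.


Let A = 2k, B = 5k.
(2k + 3) / (5k + 3) = 11/23
Cross-multiply: 23(2k + 3) = 11(5k + 3)
46k + 69 = 55k + 33
46k - 55k = 33 - 69
-9k = -36
k = -36/-9 = 4
A = 2×4 = 8, B = 5×4 = 20
= A = 8, B = 20

A = 8, B = 20


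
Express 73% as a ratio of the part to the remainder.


73% means 73 parts out of 100; remainder = 27
Part : remainder = 73:27
GCD = 1
= 73:27

73:27


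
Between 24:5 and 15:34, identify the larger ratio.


24/5 = 4.8000
15/34 = 0.4412
4.8000 > 0.4412, so 24:5 is greater
= 24:5

24:5


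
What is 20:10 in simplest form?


GCD(20, 10) = 10
20/10 : 10/10
= 2:1

2:1


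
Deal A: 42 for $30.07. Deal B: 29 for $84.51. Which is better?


Deal A: $30.07/42 = $0.7160/unit
Deal B: $84.51/29 = $2.9141/unit
A is cheaper per unit
= Deal A

Deal A


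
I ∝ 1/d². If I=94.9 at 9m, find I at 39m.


I₁d₁² = I₂d₂²
I₂ = I₁ × (d₁/d₂)²
= 94.9 × (9/39)²
= 94.9 × 81/1521
= 7686.9/1521
≈ 5.0538

5.0538


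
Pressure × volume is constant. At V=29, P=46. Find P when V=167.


Inverse proportion: x × y = constant
k = 29 × 46 = 1334
y₂ = k / 167 = 1334 / 167
= 7.99

7.99


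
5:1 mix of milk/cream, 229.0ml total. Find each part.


Total parts = 5 + 1 = 6
milk: 229.0 × 5/6 = 190.8ml
cream: 229.0 × 1/6 = 38.2ml
= 190.8ml and 38.2ml

190.8ml and 38.2ml


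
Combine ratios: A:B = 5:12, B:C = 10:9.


Match B: multiply A:B by 10 → 50:120
Multiply B:C by 12 → 120:108
Combined: 50:120:108
GCD = 2
= 25:60:54

25:60:54


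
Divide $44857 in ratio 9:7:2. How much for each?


Total parts = 9 + 7 + 2 = 18
Part 1: 44857 × 9/18 = 22428.50
Part 2: 44857 × 7/18 = 17444.39
Part 3: 44857 × 2/18 = 4984.11
= Part 1: $22428.50, Part 2: $17444.39, Part 3: $4984.11

Part 1: $22428.50, Part 2: $17444.39, Part 3: $4984.11


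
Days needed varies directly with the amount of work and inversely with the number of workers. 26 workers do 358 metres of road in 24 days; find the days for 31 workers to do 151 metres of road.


Days ∝ work / workers, so d₂ = d₁ × (m₁/m₂) × (w₂/w₁)
Workers factor (inverse): 26/31 ≈ 0.8387
Work factor (direct): 151/358 ≈ 0.4218
d₂ = 24 × 26/31 × 151/358 = (24 × 26 × 151) / (31 × 358) = 94224/11098
≈ 8.49 days

8.49 days


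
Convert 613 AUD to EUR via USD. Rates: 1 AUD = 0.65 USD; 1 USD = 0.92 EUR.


Step 1: 613 AUD × 0.65 = 398.45 USD
Step 2: 398.45 USD × 0.92 = 366.57 EUR
Implied rate AUD→EUR = 0.65 × 0.92 = 0.5980
= 366.57 EUR

366.57 EUR


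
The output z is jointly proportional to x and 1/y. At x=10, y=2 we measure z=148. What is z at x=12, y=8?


z = k·x/y
Solve for k using the known point: k = z·y/x = 148×2/10 = 296/10 = 29.6000
Now evaluate at x=12, y=8:
z = k × 12 / 8 = (296 × 12) / (10 × 8) = 3552/80
= 44.4000

44.4000


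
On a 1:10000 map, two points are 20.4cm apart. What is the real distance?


Real distance = map distance × scale
= 20.4cm × 10000
= 204000 cm = 2040.0 m
= 2.040 km

2.040 km


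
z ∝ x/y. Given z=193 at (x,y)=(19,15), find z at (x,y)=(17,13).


z = k·x/y
Solve for k using the known point: k = z·y/x = 193×15/19 = 2895/19 ≈ 152.3684
Now evaluate at x=17, y=13:
z = k × 17 / 13 = (2895 × 17) / (19 × 13) = 49215/247
≈ 199.2510

199.2510


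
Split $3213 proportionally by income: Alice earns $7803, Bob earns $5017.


Total income = 7803 + 5017 = $12820
Alice: $3213 × 7803/12820 = $1955.62
Bob: $3213 × 5017/12820 = $1257.38
= Alice: $1955.62, Bob: $1257.38

Alice: $1955.62, Bob: $1257.38


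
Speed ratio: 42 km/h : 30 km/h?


Ratio = 42:30
GCD = 6
Simplified = 7:5
Time ratio (same distance) = 5:7
Speed ratio = 7:5

7:5


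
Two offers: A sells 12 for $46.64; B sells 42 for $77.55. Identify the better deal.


Deal A: $46.64/12 = $3.8867/unit
Deal B: $77.55/42 = $1.8464/unit
B is cheaper per unit
= Deal B

Deal B


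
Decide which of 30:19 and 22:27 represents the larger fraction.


30/19 = 1.5789
22/27 = 0.8148
1.5789 > 0.8148, so 30:19 is greater
= 30:19

30:19


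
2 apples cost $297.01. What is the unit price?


Unit rate = total / quantity
= 297.01 / 2
= $148.51 per unit

$148.51 per unit


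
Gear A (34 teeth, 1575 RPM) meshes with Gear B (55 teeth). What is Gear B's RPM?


Gear ratio = 34:55 = 34:55
RPM_B = RPM_A × (teeth_A / teeth_B)
= 1575 × (34/55)
= 973.6 RPM

973.6 RPM


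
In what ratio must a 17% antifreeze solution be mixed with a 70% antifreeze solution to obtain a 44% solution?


Let x parts of 17% mix with y parts of 70%.
17x + 70y = 44(x + y)
17x + 70y = 44x + 44y
x(17 - 44) = y(44 - 70)
x/y = (70 - 44)/(44 - 17) = 26/27
Simplify: 26:27
= 26:27

26:27


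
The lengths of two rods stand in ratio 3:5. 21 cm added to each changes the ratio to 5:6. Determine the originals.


Let A = 3k, B = 5k.
(3k + 21) / (5k + 21) = 5/6
Cross-multiply: 6(3k + 21) = 5(5k + 21)
18k + 126 = 25k + 105
18k - 25k = 105 - 126
-7k = -21
k = -21/-7 = 3
A = 3×3 = 9, B = 5×3 = 15
= A = 9, B = 15

A = 9, B = 15


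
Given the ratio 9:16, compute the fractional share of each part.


Total parts = 9 + 16 = 25
First part: 9/25 = 9/25
Second part: 16/25 = 16/25
= 9/25 and 16/25

9/25 and 16/25


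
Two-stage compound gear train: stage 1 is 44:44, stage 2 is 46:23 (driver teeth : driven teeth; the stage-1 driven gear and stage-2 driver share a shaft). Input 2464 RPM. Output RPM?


Stage 1: RPM_B = RPM_A × t_A/t_B = 2464 × 44/44 = 108416/44 = 2464.00
B and C share a shaft → RPM_C = RPM_B
Stage 2: RPM_D = RPM_C × t_C/t_D = RPM_A × (t_A×t_C)/(t_B×t_D)
Overall ratio = (44×46)/(44×23) = 2024/1012
RPM_D = 2464 × 2024/1012 = 4987136/1012
= 4928.00 RPM

4928.00 RPM


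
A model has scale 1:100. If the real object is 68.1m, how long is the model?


Model size = real / scale
= 68.1 / 100
= 0.6810 m

0.6810 m


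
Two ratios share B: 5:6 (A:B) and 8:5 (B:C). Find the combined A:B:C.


Match B: multiply A:B by 8 → 40:48
Multiply B:C by 6 → 48:30
Combined: 40:48:30
GCD = 2
= 20:24:15

20:24:15


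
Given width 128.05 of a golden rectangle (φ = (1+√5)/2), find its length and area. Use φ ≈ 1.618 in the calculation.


φ = (1 + √5) / 2 ≈ 1.618
Length = width × φ = 128.05 × 1.618 = 207.1849
≈ 207.18
Area = width × length = 128.05 × 207.1849 = 26530.026445 ≈ 26530.03
= Length: 207.18, Area: 26530.03

Length: 207.18, Area: 26530.03


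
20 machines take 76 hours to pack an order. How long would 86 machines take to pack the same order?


Inverse proportion: x × y = constant
k = 20 × 76 = 1520
y₂ = k / 86 = 1520 / 86
= 17.67

17.67


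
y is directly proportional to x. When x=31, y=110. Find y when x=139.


Direct proportion: y/x = constant
k = 110/31 ≈ 3.5484
y₂ = k × 139 = 110 × 139 / 31 = 15290/31
≈ 493.23

493.23


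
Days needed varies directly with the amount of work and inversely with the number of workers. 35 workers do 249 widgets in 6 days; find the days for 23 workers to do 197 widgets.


Days ∝ work / workers, so d₂ = d₁ × (m₁/m₂) × (w₂/w₁)
Workers factor (inverse): 35/23 ≈ 1.5217
Work factor (direct): 197/249 ≈ 0.7912
d₂ = 6 × 35/23 × 197/249 = (6 × 35 × 197) / (23 × 249) = 41370/5727
≈ 7.22 days

7.22 days


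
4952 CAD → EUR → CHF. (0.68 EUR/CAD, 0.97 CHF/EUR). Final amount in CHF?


Step 1: 4952 CAD × 0.68 = 3367.36 EUR
Step 2: 3367.36 EUR × 0.97 = 3266.34 CHF
Implied rate CAD→CHF = 0.68 × 0.97 = 0.6596
= 3266.34 CHF

3266.34 CHF


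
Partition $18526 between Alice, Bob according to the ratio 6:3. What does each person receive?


Total parts = 6 + 3 = 9
Alice: 18526 × 6/9 = 12350.67
Bob: 18526 × 3/9 = 6175.33
= Alice: $12350.67, Bob: $6175.33

Alice: $12350.67, Bob: $6175.33


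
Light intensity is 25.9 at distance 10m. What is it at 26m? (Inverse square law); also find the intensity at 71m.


I₁d₁² = I₂d₂²
I at 26m = 25.9 × (10/26)² = 25.9 × 100/676 = 2590/676 ≈ 3.8314
I at 71m = 25.9 × (10/71)² = 25.9 × 100/5041 = 2590/5041 ≈ 0.5138
= 3.8314 and 0.5138

3.8314 and 0.5138


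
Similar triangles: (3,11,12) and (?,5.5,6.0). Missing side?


Scale factor = 5.5/11 = 0.5
Missing side = 3 × 0.5
= 1.5

1.5


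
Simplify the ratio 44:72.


GCD(44, 72) = 4
44/4 : 72/4
= 11:18

11:18


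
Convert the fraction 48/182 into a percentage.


Percentage = (part / whole) × 100
= (48 / 182) × 100
≈ 26.37%

26.37%


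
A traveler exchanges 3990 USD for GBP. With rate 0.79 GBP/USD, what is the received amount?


Amount × rate = 3990 × 0.79
= 3152.10 GBP

3152.10 GBP


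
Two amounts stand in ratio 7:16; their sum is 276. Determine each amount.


Let A = 7k, B = 16k.
7k + 16k = 276
23k = 276 → k = 276/23 = 12
A = 7×12 = 84, B = 16×12 = 192
= A = 84, B = 192

A = 84, B = 192


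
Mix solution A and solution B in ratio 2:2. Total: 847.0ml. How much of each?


Total parts = 2 + 2 = 4
solution A: 847.0 × 2/4 = 423.5ml
solution B: 847.0 × 2/4 = 423.5ml
= 423.5ml and 423.5ml

423.5ml and 423.5ml


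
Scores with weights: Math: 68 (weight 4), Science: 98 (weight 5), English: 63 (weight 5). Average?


Numerator = 68×4 + 98×5 + 63×5
= 272 + 490 + 315
= 1077
Total weight = 14
Weighted avg = 1077/14
= 76.93

76.93


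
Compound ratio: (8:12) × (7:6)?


Compound ratio = (8×7) : (12×6)
= 56:72
GCD = 8
= 7:9

7:9


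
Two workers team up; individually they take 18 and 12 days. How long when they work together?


Rate of A = 1/18 per day
Rate of B = 1/12 per day
Combined rate = 1/18 + 1/12 = 30/216 ≈ 0.1389 per day
Days = 1 / combined rate = 216/30
= 7.20 days

7.20 days


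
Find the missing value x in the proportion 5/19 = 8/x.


Cross multiply: 5 × x = 19 × 8
5x = 152
x = 152 / 5
= 30.40

30.40


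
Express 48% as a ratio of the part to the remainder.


48% means 48 parts out of 100; remainder = 52
Part : remainder = 48:52
GCD = 4
= 12:13

12:13


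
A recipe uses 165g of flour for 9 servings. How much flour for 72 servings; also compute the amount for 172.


Direct proportion: y/x = constant
k = 165/9 ≈ 18.3333
y at x=72: k × 72 = 165 × 72 / 9 = 11880/9 = 1320.00
y at x=172: k × 172 = 165 × 172 / 9 = 28380/9 ≈ 3153.33
= 1320.00 and 3153.33

1320.00 and 3153.33


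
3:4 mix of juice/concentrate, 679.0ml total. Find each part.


Total parts = 3 + 4 = 7
juice: 679.0 × 3/7 = 291.0ml
concentrate: 679.0 × 4/7 = 388.0ml
= 291.0ml and 388.0ml

291.0ml and 388.0ml


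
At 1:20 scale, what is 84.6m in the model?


Model size = real / scale
= 84.6 / 20
= 4.2300 m

4.2300 m


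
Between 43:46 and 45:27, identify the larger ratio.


43/46 = 0.9348
45/27 = 1.6667
0.9348 < 1.6667, so 43:46 is less
= 45:27

45:27


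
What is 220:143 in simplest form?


GCD(220, 143) = 11
220/11 : 143/11
= 20:13

20:13


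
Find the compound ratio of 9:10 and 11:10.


Compound ratio = (9×11) : (10×10)
= 99:100
GCD = 1
= 99:100

99:100


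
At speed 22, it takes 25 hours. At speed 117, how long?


Inverse proportion: x × y = constant
k = 22 × 25 = 550
y₂ = k / 117 = 550 / 117
= 4.70

4.70


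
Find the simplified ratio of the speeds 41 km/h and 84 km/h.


Ratio = 41:84
GCD = 1
Simplified = 41:84
Time ratio (same distance) = 84:41
Speed ratio = 41:84

41:84


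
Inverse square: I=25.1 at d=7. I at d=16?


I₁d₁² = I₂d₂²
I₂ = I₁ × (d₁/d₂)²
= 25.1 × (7/16)²
= 25.1 × 49/256
= 1229.9/256
≈ 4.8043

4.8043


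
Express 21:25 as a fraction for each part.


Total parts = 21 + 25 = 46
First part: 21/46 = 21/46
Second part: 25/46 = 25/46
= 21/46 and 25/46

21/46 and 25/46


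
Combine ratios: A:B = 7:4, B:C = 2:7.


Match B: multiply A:B by 2 → 14:8
Multiply B:C by 4 → 8:28
Combined: 14:8:28
GCD = 2
= 7:4:14

7:4:14


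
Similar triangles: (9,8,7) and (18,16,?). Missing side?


Scale factor = 18/9 = 2
Missing side = 7 × 2
= 14.0

14.0


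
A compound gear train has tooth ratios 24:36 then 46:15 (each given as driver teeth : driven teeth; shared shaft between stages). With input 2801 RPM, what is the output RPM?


Stage 1: RPM_B = RPM_A × t_A/t_B = 2801 × 24/36 = 67224/36 ≈ 1867.33
B and C share a shaft → RPM_C = RPM_B
Stage 2: RPM_D = RPM_C × t_C/t_D = RPM_A × (t_A×t_C)/(t_B×t_D)
Overall ratio = (24×46)/(36×15) = 1104/540
RPM_D = 2801 × 1104/540 = 3092304/540
≈ 5726.49 RPM

5726.49 RPM


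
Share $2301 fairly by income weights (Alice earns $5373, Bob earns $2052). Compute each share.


Total income = 5373 + 2052 = $7425
Alice: $2301 × 5373/7425 = $1665.09
Bob: $2301 × 2052/7425 = $635.91
= Alice: $1665.09, Bob: $635.91

Alice: $1665.09, Bob: $635.91


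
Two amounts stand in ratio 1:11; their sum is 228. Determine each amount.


Let A = 1k, B = 11k.
1k + 11k = 228
12k = 228 → k = 228/12 = 19
A = 1×19 = 19, B = 11×19 = 209
= A = 19, B = 209

A = 19, B = 209


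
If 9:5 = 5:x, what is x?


Cross multiply: 9 × x = 5 × 5
9x = 25
x = 25 / 9
= 2.78

2.78


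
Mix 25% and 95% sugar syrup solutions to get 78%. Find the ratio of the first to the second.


Let x parts of 25% mix with y parts of 95%.
25x + 95y = 78(x + y)
25x + 95y = 78x + 78y
x(25 - 78) = y(78 - 95)
x/y = (95 - 78)/(78 - 25) = 17/53
Simplify: 17:53
= 17:53

17:53


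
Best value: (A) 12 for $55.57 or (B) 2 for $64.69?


Deal A: $55.57/12 = $4.6308/unit
Deal B: $64.69/2 = $32.3450/unit
A is cheaper per unit
= Deal A

Deal A


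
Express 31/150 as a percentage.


Percentage = (part / whole) × 100
= (31 / 150) × 100
≈ 20.67%

20.67%


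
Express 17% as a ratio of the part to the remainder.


17% means 17 parts out of 100; remainder = 83
Part : remainder = 17:83
GCD = 1
= 17:83

17:83


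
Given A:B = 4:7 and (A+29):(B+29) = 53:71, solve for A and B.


Let A = 4k, B = 7k.
(4k + 29) / (7k + 29) = 53/71
Cross-multiply: 71(4k + 29) = 53(7k + 29)
284k + 2059 = 371k + 1537
284k - 371k = 1537 - 2059
-87k = -522
k = -522/-87 = 6
A = 4×6 = 24, B = 7×6 = 42
= A = 24, B = 42

A = 24, B = 42


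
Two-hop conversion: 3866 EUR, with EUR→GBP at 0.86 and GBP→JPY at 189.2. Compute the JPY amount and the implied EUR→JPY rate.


Step 1: 3866 EUR × 0.86 = 3324.76 GBP
Step 2: 3324.76 GBP × 189.2 = 629044.59 JPY
Implied rate EUR→JPY = 0.86 × 189.2 = 162.7120
= 629044.59 JPY; implied rate 162.7120 JPY/EUR

629044.59 JPY; implied rate 162.7120 JPY/EUR


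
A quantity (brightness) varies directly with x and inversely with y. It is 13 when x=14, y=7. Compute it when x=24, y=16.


z = k·x/y
Solve for k using the known point: k = z·y/x = 13×7/14 = 91/14 = 6.5000
Now evaluate at x=24, y=16:
z = k × 24 / 16 = (91 × 24) / (14 × 16) = 2184/224
= 9.7500

9.7500


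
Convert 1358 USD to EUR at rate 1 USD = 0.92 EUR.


Amount × rate = 1358 × 0.92
= 1249.36 EUR

1249.36 EUR


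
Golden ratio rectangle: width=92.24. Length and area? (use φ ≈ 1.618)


φ = (1 + √5) / 2 ≈ 1.618
Length = width × φ = 92.24 × 1.618 = 149.24432
≈ 149.24
Area = width × length = 92.24 × 149.24432 = 13766.2960768 ≈ 13766.30
= Length: 149.24, Area: 13766.30

Length: 149.24, Area: 13766.30


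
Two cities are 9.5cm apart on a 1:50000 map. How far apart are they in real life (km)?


Real distance = map distance × scale
= 9.5cm × 50000
= 475000 cm = 4750.0 m
= 4.750 km

4.750 km


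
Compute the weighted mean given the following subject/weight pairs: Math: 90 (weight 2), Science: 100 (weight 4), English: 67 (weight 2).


Numerator = 90×2 + 100×4 + 67×2
= 180 + 400 + 134
= 714
Total weight = 8
Weighted avg = 714/8
= 89.25

89.25


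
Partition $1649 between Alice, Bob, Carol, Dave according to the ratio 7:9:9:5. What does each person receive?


Total parts = 7 + 9 + 9 + 5 = 30
Alice: 1649 × 7/30 = 384.77
Bob: 1649 × 9/30 = 494.70
Carol: 1649 × 9/30 = 494.70
Dave: 1649 × 5/30 = 274.83
= Alice: $384.77, Bob: $494.70, Carol: $494.70, Dave: $274.83

Alice: $384.77, Bob: $494.70, Carol: $494.70, Dave: $274.83


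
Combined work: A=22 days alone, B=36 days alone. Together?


Rate of A = 1/22 per day
Rate of B = 1/36 per day
Combined rate = 1/22 + 1/36 = 58/792 ≈ 0.0732 per day
Days = 1 / combined rate = 792/58
≈ 13.66 days

13.66 days


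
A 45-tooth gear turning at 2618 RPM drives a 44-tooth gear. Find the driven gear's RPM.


Gear ratio = 45:44 = 45:44
RPM_B = RPM_A × (teeth_A / teeth_B)
= 2618 × (45/44)
= 2677.5 RPM

2677.5 RPM


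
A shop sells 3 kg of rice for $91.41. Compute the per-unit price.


Unit rate = total / quantity
= 91.41 / 3
= $30.47 per unit

$30.47 per unit


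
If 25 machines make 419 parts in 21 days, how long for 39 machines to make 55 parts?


Days ∝ work / workers, so d₂ = d₁ × (m₁/m₂) × (w₂/w₁)
Workers factor (inverse): 25/39 ≈ 0.6410
Work factor (direct): 55/419 ≈ 0.1313
d₂ = 21 × 25/39 × 55/419 = (21 × 25 × 55) / (39 × 419) = 28875/16341
≈ 1.77 days

1.77 days


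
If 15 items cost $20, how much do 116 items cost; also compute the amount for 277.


Direct proportion: y/x = constant
k = 20/15 ≈ 1.3333
y at x=116: k × 116 = 20 × 116 / 15 = 2320/15 ≈ 154.67
y at x=277: k × 277 = 20 × 277 / 15 = 5540/15 ≈ 369.33
= 154.67 and 369.33

154.67 and 369.33


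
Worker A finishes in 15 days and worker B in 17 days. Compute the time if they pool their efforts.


Rate of A = 1/15 per day
Rate of B = 1/17 per day
Combined rate = 1/15 + 1/17 = 32/255 ≈ 0.1255 per day
Days = 1 / combined rate = 255/32
≈ 7.97 days

7.97 days


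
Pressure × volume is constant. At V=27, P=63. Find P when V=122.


Inverse proportion: x × y = constant
k = 27 × 63 = 1701
y₂ = k / 122 = 1701 / 122
= 13.94

13.94


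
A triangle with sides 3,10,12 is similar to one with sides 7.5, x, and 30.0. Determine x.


Scale factor = 7.5/3 = 2.5
Missing side = 10 × 2.5
= 25.0

25.0


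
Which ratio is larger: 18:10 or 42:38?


18/10 = 1.8000
42/38 = 1.1053
1.8000 > 1.1053, so 18:10 is greater
= 18:10

18:10


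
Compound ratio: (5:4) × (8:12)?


Compound ratio = (5×8) : (4×12)
= 40:48
GCD = 8
= 5:6

5:6


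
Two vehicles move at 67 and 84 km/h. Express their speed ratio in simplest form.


Ratio = 67:84
GCD = 1
Simplified = 67:84
Time ratio (same distance) = 84:67
Speed ratio = 67:84

67:84


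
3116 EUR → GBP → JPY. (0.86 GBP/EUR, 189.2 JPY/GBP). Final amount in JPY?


Step 1: 3116 EUR × 0.86 = 2679.76 GBP
Step 2: 2679.76 GBP × 189.2 = 507010.59 JPY
Implied rate EUR→JPY = 0.86 × 189.2 = 162.7120
= 507010.59 JPY

507010.59 JPY


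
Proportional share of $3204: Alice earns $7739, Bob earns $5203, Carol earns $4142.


Total income = 7739 + 5203 + 4142 = $17084
Alice: $3204 × 7739/17084 = $1451.40
Bob: $3204 × 5203/17084 = $975.79
Carol: $3204 × 4142/17084 = $776.81
= Alice: $1451.40, Bob: $975.79, Carol: $776.81

Alice: $1451.40, Bob: $975.79, Carol: $776.81


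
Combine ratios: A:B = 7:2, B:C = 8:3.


Match B: multiply A:B by 8 → 56:16
Multiply B:C by 2 → 16:6
Combined: 56:16:6
GCD = 2
= 28:8:3

28:8:3


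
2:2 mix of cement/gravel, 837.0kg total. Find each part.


Total parts = 2 + 2 = 4
cement: 837.0 × 2/4 = 418.5kg
gravel: 837.0 × 2/4 = 418.5kg
= 418.5kg and 418.5kg

418.5kg and 418.5kg


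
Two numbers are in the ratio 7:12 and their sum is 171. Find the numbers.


Let A = 7k, B = 12k.
7k + 12k = 171
19k = 171 → k = 171/19 = 9
A = 7×9 = 63, B = 12×9 = 108
= A = 63, B = 108

A = 63, B = 108


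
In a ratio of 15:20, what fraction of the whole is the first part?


Total parts = 15 + 20 = 35
First part: 15/35 = 3/7
= 3/7

3/7


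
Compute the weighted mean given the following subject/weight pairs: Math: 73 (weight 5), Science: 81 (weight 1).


Numerator = 73×5 + 81×1
= 365 + 81
= 446
Total weight = 6
Weighted avg = 446/6
= 74.33

74.33


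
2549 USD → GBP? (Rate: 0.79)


Amount × rate = 2549 × 0.79
= 2013.71 GBP

2013.71 GBP


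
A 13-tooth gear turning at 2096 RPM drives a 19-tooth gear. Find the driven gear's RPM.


Gear ratio = 13:19 = 13:19
RPM_B = RPM_A × (teeth_A / teeth_B)
= 2096 × (13/19)
= 1434.1 RPM

1434.1 RPM


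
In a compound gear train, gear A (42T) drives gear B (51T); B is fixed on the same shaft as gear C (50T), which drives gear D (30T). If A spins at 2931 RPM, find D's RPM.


Stage 1: RPM_B = RPM_A × t_A/t_B = 2931 × 42/51 = 123102/51 ≈ 2413.76
B and C share a shaft → RPM_C = RPM_B
Stage 2: RPM_D = RPM_C × t_C/t_D = RPM_A × (t_A×t_C)/(t_B×t_D)
Overall ratio = (42×50)/(51×30) = 2100/1530
RPM_D = 2931 × 2100/1530 = 6155100/1530
≈ 4022.94 RPM

4022.94 RPM


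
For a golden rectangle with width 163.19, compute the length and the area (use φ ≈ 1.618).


φ = (1 + √5) / 2 ≈ 1.618
Length = width × φ = 163.19 × 1.618 = 264.04142
≈ 264.04
Area = width × length = 163.19 × 264.04142 = 43088.9193298 ≈ 43088.92
= Length: 264.04, Area: 43088.92

Length: 264.04, Area: 43088.92


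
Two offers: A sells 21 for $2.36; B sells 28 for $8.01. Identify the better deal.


Deal A: $2.36/21 = $0.1124/unit
Deal B: $8.01/28 = $0.2861/unit
A is cheaper per unit
= Deal A

Deal A


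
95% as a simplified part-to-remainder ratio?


95% means 95 parts out of 100; remainder = 5
Part : remainder = 95:5
GCD = 5
= 19:1

19:1


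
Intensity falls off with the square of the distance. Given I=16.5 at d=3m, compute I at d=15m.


I₁d₁² = I₂d₂²
I₂ = I₁ × (d₁/d₂)²
= 16.5 × (3/15)²
= 16.5 × 9/225
= 148.5/225
= 0.6600

0.6600


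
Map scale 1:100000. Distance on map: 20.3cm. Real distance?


Real distance = map distance × scale
= 20.3cm × 100000
= 2030000 cm = 20300.0 m
= 20.300 km

20.300 km


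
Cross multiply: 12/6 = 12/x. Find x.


Cross multiply: 12 × x = 6 × 12
12x = 72
x = 72 / 12
= 6.00

6.00


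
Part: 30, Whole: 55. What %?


Percentage = (part / whole) × 100
= (30 / 55) × 100
≈ 54.55%

54.55%


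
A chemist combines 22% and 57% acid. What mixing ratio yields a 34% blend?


Let x parts of 22% mix with y parts of 57%.
22x + 57y = 34(x + y)
22x + 57y = 34x + 34y
x(22 - 34) = y(34 - 57)
x/y = (57 - 34)/(34 - 22) = 23/12
Simplify: 23:12
= 23:12

23:12


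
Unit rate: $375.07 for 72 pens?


Unit rate = total / quantity
= 375.07 / 72
= $5.21 per unit

$5.21 per unit


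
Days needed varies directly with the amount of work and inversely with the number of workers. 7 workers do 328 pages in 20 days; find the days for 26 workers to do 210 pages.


Days ∝ work / workers, so d₂ = d₁ × (m₁/m₂) × (w₂/w₁)
Workers factor (inverse): 7/26 ≈ 0.2692
Work factor (direct): 210/328 ≈ 0.6402
d₂ = 20 × 7/26 × 210/328 = (20 × 7 × 210) / (26 × 328) = 29400/8528
≈ 3.45 days

3.45 days


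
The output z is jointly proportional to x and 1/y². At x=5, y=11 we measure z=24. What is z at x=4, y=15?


z = k·x/y²
Solve for k using the known point: k = z·y²/x = 24×121/5 = 2904/5 = 580.8000
Now evaluate at x=4, y=15:
z = k × 4 / 225 = (2904 × 4) / (5 × 225) = 11616/1125
≈ 10.3253

10.3253


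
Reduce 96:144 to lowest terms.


GCD(96, 144) = 48
96/48 : 144/48
= 2:3

2:3


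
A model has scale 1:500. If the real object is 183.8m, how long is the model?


Model size = real / scale
= 183.8 / 500
= 0.3676 m

0.3676 m


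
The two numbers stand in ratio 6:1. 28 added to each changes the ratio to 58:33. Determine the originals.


Let A = 6k, B = 1k.
(6k + 28) / (1k + 28) = 58/33
Cross-multiply: 33(6k + 28) = 58(1k + 28)
198k + 924 = 58k + 1624
198k - 58k = 1624 - 924
140k = 700
k = 700/140 = 5
A = 6×5 = 30, B = 1×5 = 5
= A = 30, B = 5

A = 30, B = 5


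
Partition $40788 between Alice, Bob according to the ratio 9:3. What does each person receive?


Total parts = 9 + 3 = 12
Alice: 40788 × 9/12 = 30591.00
Bob: 40788 × 3/12 = 10197.00
= Alice: $30591.00, Bob: $10197.00

Alice: $30591.00, Bob: $10197.00


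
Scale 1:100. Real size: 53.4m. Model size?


Model size = real / scale
= 53.4 / 100
= 0.5340 m

0.5340 m


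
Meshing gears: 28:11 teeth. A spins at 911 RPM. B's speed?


Gear ratio = 28:11 = 28:11
RPM_B = RPM_A × (teeth_A / teeth_B)
= 911 × (28/11)
= 2318.9 RPM

2318.9 RPM


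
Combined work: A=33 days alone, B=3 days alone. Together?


Rate of A = 1/33 per day
Rate of B = 1/3 per day
Combined rate = 1/33 + 1/3 = 36/99 ≈ 0.3636 per day
Days = 1 / combined rate = 99/36
= 2.75 days

2.75 days


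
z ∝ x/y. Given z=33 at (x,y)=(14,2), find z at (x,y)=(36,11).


z = k·x/y
Solve for k using the known point: k = z·y/x = 33×2/14 = 66/14 ≈ 4.7143
Now evaluate at x=36, y=11:
z = k × 36 / 11 = (66 × 36) / (14 × 11) = 2376/154
≈ 15.4286

15.4286


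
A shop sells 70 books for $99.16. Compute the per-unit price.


Unit rate = total / quantity
= 99.16 / 70
= $1.42 per unit

$1.42 per unit


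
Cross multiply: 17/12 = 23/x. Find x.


Cross multiply: 17 × x = 12 × 23
17x = 276
x = 276 / 17
= 16.24

16.24


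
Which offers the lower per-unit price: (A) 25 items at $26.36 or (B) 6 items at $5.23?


Deal A: $26.36/25 = $1.0544/unit
Deal B: $5.23/6 = $0.8717/unit
B is cheaper per unit
= Deal B

Deal B


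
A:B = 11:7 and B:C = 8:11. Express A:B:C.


Match B: multiply A:B by 8 → 88:56
Multiply B:C by 7 → 56:77
Combined: 88:56:77
GCD = 1
= 88:56:77

88:56:77


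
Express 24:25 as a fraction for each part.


Total parts = 24 + 25 = 49
First part: 24/49 = 24/49
Second part: 25/49 = 25/49
= 24/49 and 25/49

24/49 and 25/49


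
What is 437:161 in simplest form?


GCD(437, 161) = 23
437/23 : 161/23
= 19:7

19:7


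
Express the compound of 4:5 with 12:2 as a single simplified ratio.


Compound ratio = (4×12) : (5×2)
= 48:10
GCD = 2
= 24:5

24:5


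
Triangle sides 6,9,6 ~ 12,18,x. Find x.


Scale factor = 12/6 = 2
Missing side = 6 × 2
= 12.0

12.0


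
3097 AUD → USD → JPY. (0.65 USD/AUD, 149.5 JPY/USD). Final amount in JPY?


Step 1: 3097 AUD × 0.65 = 2013.05 USD
Step 2: 2013.05 USD × 149.5 = 300950.98 JPY
Implied rate AUD→JPY = 0.65 × 149.5 = 97.1750
= 300950.98 JPY

300950.98 JPY


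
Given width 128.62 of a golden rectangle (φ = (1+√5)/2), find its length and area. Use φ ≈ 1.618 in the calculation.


φ = (1 + √5) / 2 ≈ 1.618
Length = width × φ = 128.62 × 1.618 = 208.10716
≈ 208.11
Area = width × length = 128.62 × 208.10716 = 26766.7429192 ≈ 26766.74
= Length: 208.11, Area: 26766.74

Length: 208.11, Area: 26766.74


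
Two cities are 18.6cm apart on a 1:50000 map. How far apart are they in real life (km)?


Real distance = map distance × scale
= 18.6cm × 50000
= 930000 cm = 9300.0 m
= 9.300 km

9.300 km


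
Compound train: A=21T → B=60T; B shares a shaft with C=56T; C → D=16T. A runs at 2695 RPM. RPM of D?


Stage 1: RPM_B = RPM_A × t_A/t_B = 2695 × 21/60 = 56595/60 = 943.25
B and C share a shaft → RPM_C = RPM_B
Stage 2: RPM_D = RPM_C × t_C/t_D = RPM_A × (t_A×t_C)/(t_B×t_D)
Overall ratio = (21×56)/(60×16) = 1176/960
RPM_D = 2695 × 1176/960 = 3169320/960
≈ 3301.38 RPM

3301.38 RPM


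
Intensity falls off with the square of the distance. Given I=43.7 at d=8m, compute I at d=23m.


I₁d₁² = I₂d₂²
I₂ = I₁ × (d₁/d₂)²
= 43.7 × (8/23)²
= 43.7 × 64/529
= 2796.8/529
≈ 5.2870

5.2870


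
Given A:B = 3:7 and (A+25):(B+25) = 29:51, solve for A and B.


Let A = 3k, B = 7k.
(3k + 25) / (7k + 25) = 29/51
Cross-multiply: 51(3k + 25) = 29(7k + 25)
153k + 1275 = 203k + 725
153k - 203k = 725 - 1275
-50k = -550
k = -550/-50 = 11
A = 3×11 = 33, B = 7×11 = 77
= A = 33, B = 77

A = 33, B = 77


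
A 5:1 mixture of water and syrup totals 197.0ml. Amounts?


Total parts = 5 + 1 = 6
water: 197.0 × 5/6 = 164.2ml
syrup: 197.0 × 1/6 = 32.8ml
= 164.2ml and 32.8ml

164.2ml and 32.8ml


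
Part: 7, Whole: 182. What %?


Percentage = (part / whole) × 100
= (7 / 182) × 100
≈ 3.85%

3.85%


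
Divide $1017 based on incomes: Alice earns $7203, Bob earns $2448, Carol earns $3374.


Total income = 7203 + 2448 + 3374 = $13025
Alice: $1017 × 7203/13025 = $562.41
Bob: $1017 × 2448/13025 = $191.14
Carol: $1017 × 3374/13025 = $263.44
= Alice: $562.41, Bob: $191.14, Carol: $263.44

Alice: $562.41, Bob: $191.14, Carol: $263.44


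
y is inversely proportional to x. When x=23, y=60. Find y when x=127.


Inverse proportion: x × y = constant
k = 23 × 60 = 1380
y₂ = k / 127 = 1380 / 127
= 10.87

10.87


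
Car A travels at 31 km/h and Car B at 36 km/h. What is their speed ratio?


Ratio = 31:36
GCD = 1
Simplified = 31:36
Time ratio (same distance) = 36:31
Speed ratio = 31:36

31:36


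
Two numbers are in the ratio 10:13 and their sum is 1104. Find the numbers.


Let A = 10k, B = 13k.
10k + 13k = 1104
23k = 1104 → k = 1104/23 = 48
A = 10×48 = 480, B = 13×48 = 624
= A = 480, B = 624

A = 480, B = 624


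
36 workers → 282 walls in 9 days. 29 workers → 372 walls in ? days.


Days ∝ work / workers, so d₂ = d₁ × (m₁/m₂) × (w₂/w₁)
Workers factor (inverse): 36/29 ≈ 1.2414
Work factor (direct): 372/282 ≈ 1.3191
d₂ = 9 × 36/29 × 372/282 = (9 × 36 × 372) / (29 × 282) = 120528/8178
≈ 14.74 days

14.74 days


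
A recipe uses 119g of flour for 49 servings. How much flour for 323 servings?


Direct proportion: y/x = constant
k = 119/49 ≈ 2.4286
y₂ = k × 323 = 119 × 323 / 49 = 38437/49
≈ 784.43

784.43


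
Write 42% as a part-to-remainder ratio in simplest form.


42% means 42 parts out of 100; remainder = 58
Part : remainder = 42:58
GCD = 2
= 21:29

21:29


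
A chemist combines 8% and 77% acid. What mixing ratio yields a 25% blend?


Let x parts of 8% mix with y parts of 77%.
8x + 77y = 25(x + y)
8x + 77y = 25x + 25y
x(8 - 25) = y(25 - 77)
x/y = (77 - 25)/(25 - 8) = 52/17
Simplify: 52:17
= 52:17

52:17


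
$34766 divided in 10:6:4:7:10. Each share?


Total parts = 10 + 6 + 4 + 7 + 10 = 37
Part 1: 34766 × 10/37 = 9396.22
Part 2: 34766 × 6/37 = 5637.73
Part 3: 34766 × 4/37 = 3758.49
Part 4: 34766 × 7/37 = 6577.35
Part 5: 34766 × 10/37 = 9396.22
= Part 1: $9396.22, Part 2: $5637.73, Part 3: $3758.49, Part 4: $6577.35, Part 5: $9396.22

Part 1: $9396.22, Part 2: $5637.73, Part 3: $3758.49, Part 4: $6577.35, Part 5: $9396.22


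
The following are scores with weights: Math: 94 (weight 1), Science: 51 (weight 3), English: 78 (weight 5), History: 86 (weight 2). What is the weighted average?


Numerator = 94×1 + 51×3 + 78×5 + 86×2
= 94 + 153 + 390 + 172
= 809
Total weight = 11
Weighted avg = 809/11
= 73.55

73.55


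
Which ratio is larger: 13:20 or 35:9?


13/20 = 0.6500
35/9 = 3.8889
0.6500 < 3.8889, so 13:20 is less
= 35:9

35:9


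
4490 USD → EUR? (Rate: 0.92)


Amount × rate = 4490 × 0.92
= 4130.80 EUR

4130.80 EUR


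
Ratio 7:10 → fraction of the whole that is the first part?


Total parts = 7 + 10 = 17
First part: 7/17 = 7/17
= 7/17

7/17


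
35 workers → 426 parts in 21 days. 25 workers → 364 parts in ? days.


Days ∝ work / workers, so d₂ = d₁ × (m₁/m₂) × (w₂/w₁)
Workers factor (inverse): 35/25 = 1.4000
Work factor (direct): 364/426 ≈ 0.8545
d₂ = 21 × 35/25 × 364/426 = (21 × 35 × 364) / (25 × 426) = 267540/10650
≈ 25.12 days

25.12 days


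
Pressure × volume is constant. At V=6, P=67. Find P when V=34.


Inverse proportion: x × y = constant
k = 6 × 67 = 402
y₂ = k / 34 = 402 / 34
= 11.82

11.82


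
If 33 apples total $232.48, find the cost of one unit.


Unit rate = total / quantity
= 232.48 / 33
= $7.04 per unit

$7.04 per unit


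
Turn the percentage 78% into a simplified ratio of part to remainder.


78% means 78 parts out of 100; remainder = 22
Part : remainder = 78:22
GCD = 2
= 39:11

39:11


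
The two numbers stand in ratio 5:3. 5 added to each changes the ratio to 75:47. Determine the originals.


Let A = 5k, B = 3k.
(5k + 5) / (3k + 5) = 75/47
Cross-multiply: 47(5k + 5) = 75(3k + 5)
235k + 235 = 225k + 375
235k - 225k = 375 - 235
10k = 140
k = 140/10 = 14
A = 5×14 = 70, B = 3×14 = 42
= A = 70, B = 42

A = 70, B = 42


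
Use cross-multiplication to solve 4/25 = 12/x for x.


Cross multiply: 4 × x = 25 × 12
4x = 300
x = 300 / 4
= 75.00

75.00


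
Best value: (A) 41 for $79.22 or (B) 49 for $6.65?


Deal A: $79.22/41 = $1.9322/unit
Deal B: $6.65/49 = $0.1357/unit
B is cheaper per unit
= Deal B

Deal B


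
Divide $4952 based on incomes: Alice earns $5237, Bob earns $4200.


Total income = 5237 + 4200 = $9437
Alice: $4952 × 5237/9437 = $2748.08
Bob: $4952 × 4200/9437 = $2203.92
= Alice: $2748.08, Bob: $2203.92

Alice: $2748.08, Bob: $2203.92


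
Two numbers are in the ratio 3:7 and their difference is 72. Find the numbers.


Let A = 3k, B = 7k.
7k - 3k = 72
4k = 72 → k = 72/4 = 18
A = 3×18 = 54, B = 7×18 = 126
= A = 54, B = 126

A = 54, B = 126


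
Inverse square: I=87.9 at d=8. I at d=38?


I₁d₁² = I₂d₂²
I₂ = I₁ × (d₁/d₂)²
= 87.9 × (8/38)²
= 87.9 × 64/1444
= 5625.6/1444
≈ 3.8958

3.8958


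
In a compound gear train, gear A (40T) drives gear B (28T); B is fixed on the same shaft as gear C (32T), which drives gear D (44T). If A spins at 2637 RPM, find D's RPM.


Stage 1: RPM_B = RPM_A × t_A/t_B = 2637 × 40/28 = 105480/28 ≈ 3767.14
B and C share a shaft → RPM_C = RPM_B
Stage 2: RPM_D = RPM_C × t_C/t_D = RPM_A × (t_A×t_C)/(t_B×t_D)
Overall ratio = (40×32)/(28×44) = 1280/1232
RPM_D = 2637 × 1280/1232 = 3375360/1232
≈ 2739.74 RPM

2739.74 RPM


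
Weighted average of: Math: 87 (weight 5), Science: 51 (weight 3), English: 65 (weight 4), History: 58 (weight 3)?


Numerator = 87×5 + 51×3 + 65×4 + 58×3
= 435 + 153 + 260 + 174
= 1022
Total weight = 15
Weighted avg = 1022/15
= 68.13

68.13


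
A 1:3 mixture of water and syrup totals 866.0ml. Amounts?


Total parts = 1 + 3 = 4
water: 866.0 × 1/4 = 216.5ml
syrup: 866.0 × 3/4 = 649.5ml
= 216.5ml and 649.5ml

216.5ml and 649.5ml


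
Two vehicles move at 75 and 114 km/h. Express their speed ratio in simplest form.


Ratio = 75:114
GCD = 3
Simplified = 25:38
Time ratio (same distance) = 38:25
Speed ratio = 25:38

25:38


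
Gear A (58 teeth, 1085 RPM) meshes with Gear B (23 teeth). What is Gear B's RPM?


Gear ratio = 58:23 = 58:23
RPM_B = RPM_A × (teeth_A / teeth_B)
= 1085 × (58/23)
= 2736.1 RPM

2736.1 RPM


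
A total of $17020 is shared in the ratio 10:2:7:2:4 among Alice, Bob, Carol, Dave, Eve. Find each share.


Total parts = 10 + 2 + 7 + 2 + 4 = 25
Alice: 17020 × 10/25 = 6808.00
Bob: 17020 × 2/25 = 1361.60
Carol: 17020 × 7/25 = 4765.60
Dave: 17020 × 2/25 = 1361.60
Eve: 17020 × 4/25 = 2723.20
= Alice: $6808.00, Bob: $1361.60, Carol: $4765.60, Dave: $1361.60, Eve: $2723.20

Alice: $6808.00, Bob: $1361.60, Carol: $4765.60, Dave: $1361.60, Eve: $2723.20
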